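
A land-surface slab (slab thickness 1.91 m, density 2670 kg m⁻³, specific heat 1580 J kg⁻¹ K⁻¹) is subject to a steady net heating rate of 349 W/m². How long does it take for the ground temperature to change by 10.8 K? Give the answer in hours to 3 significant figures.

69.3 hours

Areal heat capacity C = ρ c_p D = 2670 × 1580 × 1.91 = 8.06×10^6 J m⁻² K⁻¹.
Time required: Δt = C ΔT / F = 8.06×10^6 × 10.8 / 349 = 2.49×10^5 s.
In hours: 2.49×10^5 s / (3600 s/hour) = 69.3 hours.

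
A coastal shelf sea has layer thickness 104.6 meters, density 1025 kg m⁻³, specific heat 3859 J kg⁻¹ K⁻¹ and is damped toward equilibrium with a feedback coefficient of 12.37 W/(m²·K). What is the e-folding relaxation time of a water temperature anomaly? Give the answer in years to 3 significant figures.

Areal heat capacity C = ρ c_p D = 1025 × 3859 × 104.6 = 4.14×10^8 J m⁻² K⁻¹.
Relaxation time τ = C / λ = 4.14×10^8 / 12.37 = 3.34×10^7 s.
In years: 3.34×10^7 s / (3.156×10^7 s/year) = 1.06 years.

1.06 years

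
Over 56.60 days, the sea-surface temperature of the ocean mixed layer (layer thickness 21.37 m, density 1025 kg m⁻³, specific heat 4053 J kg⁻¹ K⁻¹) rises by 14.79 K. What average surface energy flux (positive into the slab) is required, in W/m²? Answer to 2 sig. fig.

Areal heat capacity C = ρ c_p D = 1025 × 4053 × 21.37 = 8.88×10^7 J/(m^2 K).
Required heat per unit area: Q = C ΔT = 8.88×10^7 × 14.79 = 1.31×10^9 J/m².
Flux F = Q / Δt = 1.31×10^9 / 4.89×10^6 s = 268 W/m².

270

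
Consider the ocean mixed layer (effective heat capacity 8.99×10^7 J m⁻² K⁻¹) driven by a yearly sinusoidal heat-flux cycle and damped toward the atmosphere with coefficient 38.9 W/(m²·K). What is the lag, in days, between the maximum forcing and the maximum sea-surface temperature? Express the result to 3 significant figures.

25.1 days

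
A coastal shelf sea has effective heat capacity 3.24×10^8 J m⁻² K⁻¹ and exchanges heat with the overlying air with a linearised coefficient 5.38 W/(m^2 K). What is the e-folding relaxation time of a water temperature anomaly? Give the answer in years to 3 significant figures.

1.91 years

Areal heat capacity C = 3.24×10^8 J m⁻² K⁻¹ (given).
Relaxation time τ = C / λ = 3.24×10^8 / 5.38 = 6.02×10^7 s.
In years: 6.02×10^7 s / (3.156×10^7 s/year) = 1.91 years.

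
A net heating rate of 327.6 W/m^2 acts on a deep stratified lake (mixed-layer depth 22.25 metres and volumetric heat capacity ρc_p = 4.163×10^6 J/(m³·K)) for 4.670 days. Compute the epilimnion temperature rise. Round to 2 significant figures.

Areal heat capacity C = ρc_p × D = 4.163×10^6 × 22.25 = 9.26×10^7 J/(m^2 K).
Net heat input Q = F Δt = 327.6 × (4.670 days × 86400 s/day) = 1.32×10^8 J/m².
ΔT = Q / C = 1.32×10^8 / 9.26×10^7 = 1.43 K.

1.4 K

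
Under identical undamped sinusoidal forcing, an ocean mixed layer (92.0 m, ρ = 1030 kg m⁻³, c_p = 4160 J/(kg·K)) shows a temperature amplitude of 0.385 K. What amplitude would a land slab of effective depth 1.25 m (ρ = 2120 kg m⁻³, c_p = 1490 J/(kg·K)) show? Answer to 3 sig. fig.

38.4 K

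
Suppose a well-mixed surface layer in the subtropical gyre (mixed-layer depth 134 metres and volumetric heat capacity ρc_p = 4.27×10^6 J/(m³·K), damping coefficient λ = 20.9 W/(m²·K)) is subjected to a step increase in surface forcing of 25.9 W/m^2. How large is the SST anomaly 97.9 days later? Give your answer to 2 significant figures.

0.33 K

Areal heat capacity C = ρc_p × D = 4.27×10^6 × 134 = 5.72×10^8 J/(m^2 K).
τ = C / λ = 5.72×10^8 / 20.9 = 2.74×10^7 s.
Equilibrium anomaly ΔT_eq = F / λ = 25.9 / 20.9 = 1.24 K.
t = 97.9 days = 8.46×10^6 s, so t/τ = 0.309.
ΔT(t) = ΔT_eq (1 − e^(−t/τ)) = 1.24 × (1 − e^−0.309) = 0.329 K.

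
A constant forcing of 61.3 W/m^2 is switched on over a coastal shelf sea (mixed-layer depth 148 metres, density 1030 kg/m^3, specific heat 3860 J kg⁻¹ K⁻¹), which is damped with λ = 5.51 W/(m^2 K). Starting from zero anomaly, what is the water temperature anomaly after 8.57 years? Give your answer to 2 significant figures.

Areal heat capacity C = ρ c_p D = 1030 × 3860 × 148 = 5.88×10^8 J/(m²·K).
τ = C / λ = 5.88×10^8 / 5.51 = 1.07×10^8 s.
Equilibrium anomaly ΔT_eq = F / λ = 61.3 / 5.51 = 11.1 K.
t = 8.57 years = 2.70×10^8 s, so t/τ = 2.53.
ΔT(t) = ΔT_eq (1 − e^(−t/τ)) = 11.1 × (1 − e^−2.53) = 10.2 K.

10 K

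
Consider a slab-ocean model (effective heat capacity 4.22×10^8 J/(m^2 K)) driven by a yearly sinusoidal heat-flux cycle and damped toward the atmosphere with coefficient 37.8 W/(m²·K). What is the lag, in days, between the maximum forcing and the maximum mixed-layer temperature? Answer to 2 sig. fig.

67 days

Areal heat capacity C = 4.22×10^8 J/(m^2 K) (given).
ω = 2π / 3.15×10^7 s = 1.99×10^-7 s⁻¹.
Phase lag φ = arctan(Cω/λ) = arctan(84.1/37.8) = 1.15 rad.
Time lag = φ / ω = 1.15 / 1.99×10^-7 = 5.76×10^6 s = 66.7 days.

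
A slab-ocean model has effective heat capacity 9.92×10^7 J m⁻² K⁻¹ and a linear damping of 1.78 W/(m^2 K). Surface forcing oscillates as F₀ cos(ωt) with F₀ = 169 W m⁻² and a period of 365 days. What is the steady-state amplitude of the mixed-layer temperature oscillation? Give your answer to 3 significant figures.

Areal heat capacity C = 9.92×10^7 J m⁻² K⁻¹ (given).
Angular frequency ω = 2π / T = 2π / 3.15×10^7 s = 1.99×10^-7 s⁻¹.
√((Cω)² + λ²) = √((19.8)² + 1.78²) = 19.8 W/(m²·K).
Amplitude A = F₀ / √((Cω)²+λ²) = 169 / 19.8 = 8.52 K.

8.52 K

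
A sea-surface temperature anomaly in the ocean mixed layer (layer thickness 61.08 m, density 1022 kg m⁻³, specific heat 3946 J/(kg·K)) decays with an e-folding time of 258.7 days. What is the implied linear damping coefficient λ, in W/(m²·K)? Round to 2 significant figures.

Areal heat capacity C = ρ c_p D = 1022 × 3946 × 61.08 = 2.46×10^8 J m⁻² K⁻¹.
τ = 258.7 days = 2.24×10^7 s.
λ = C / τ = 2.46×10^8 / 2.24×10^7 = 11.0 W/(m²·K).

11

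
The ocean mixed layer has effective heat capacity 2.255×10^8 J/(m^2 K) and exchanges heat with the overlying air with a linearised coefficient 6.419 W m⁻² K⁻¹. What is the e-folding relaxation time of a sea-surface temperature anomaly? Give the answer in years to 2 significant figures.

1.1 years

Areal heat capacity C = 2.255×10^8 J/(m^2 K) (given).
Relaxation time τ = C / λ = 2.25×10^8 / 6.419 = 3.51×10^7 s.
In years: 3.51×10^7 s / (3.156×10^7 s/year) = 1.11 years.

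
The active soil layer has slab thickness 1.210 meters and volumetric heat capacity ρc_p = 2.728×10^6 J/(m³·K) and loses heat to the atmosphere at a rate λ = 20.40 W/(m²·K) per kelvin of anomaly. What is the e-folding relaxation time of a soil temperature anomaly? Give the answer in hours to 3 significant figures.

44.9 hours

Areal heat capacity C = ρc_p × D = 2.728×10^6 × 1.210 = 3.30×10^6 J/(m^2 K).
Relaxation time τ = C / λ = 3.30×10^6 / 20.40 = 1.62×10^5 s.
In hours: 1.62×10^5 s / (3600 s/hour) = 44.9 hours.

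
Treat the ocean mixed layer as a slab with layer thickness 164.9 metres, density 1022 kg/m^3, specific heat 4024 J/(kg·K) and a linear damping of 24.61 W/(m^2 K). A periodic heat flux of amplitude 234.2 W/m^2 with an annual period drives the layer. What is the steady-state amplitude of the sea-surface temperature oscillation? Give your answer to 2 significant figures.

1.7 K

Areal heat capacity C = ρ c_p D = 1022 × 4024 × 164.9 = 6.78×10^8 J m⁻² K⁻¹.
Angular frequency ω = 2π / T = 2π / 3.15×10^7 s = 1.99×10^-7 s⁻¹.
√((Cω)² + λ²) = √((135)² + 24.61²) = 137 W/(m²·K).
Amplitude A = F₀ / √((Cω)²+λ²) = 234.2 / 137 = 1.71 K.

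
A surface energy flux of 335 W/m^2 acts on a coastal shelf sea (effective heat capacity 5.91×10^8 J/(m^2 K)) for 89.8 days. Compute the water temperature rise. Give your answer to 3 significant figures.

4.40 K

Areal heat capacity C = 5.91×10^8 J/(m^2 K) (given).
Net heat input Q = F Δt = 335 × (89.8 days × 86400 s/day) = 2.60×10^9 J/m².
ΔT = Q / C = 2.60×10^9 / 5.91×10^8 = 4.40 K.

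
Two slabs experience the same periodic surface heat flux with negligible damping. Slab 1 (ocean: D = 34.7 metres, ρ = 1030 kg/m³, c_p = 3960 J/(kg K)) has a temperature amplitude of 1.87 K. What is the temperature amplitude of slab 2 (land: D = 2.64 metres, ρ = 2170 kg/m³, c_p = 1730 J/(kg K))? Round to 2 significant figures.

C_ocean = 1.42×10^8 J/(m²·K); C_land = 9.91×10^6 J/(m²·K).
A ∝ 1/C ⇒ A_land = A_ocean × C_ocean/C_land = 1.87 × 14.3 = 26.7 K.

27 K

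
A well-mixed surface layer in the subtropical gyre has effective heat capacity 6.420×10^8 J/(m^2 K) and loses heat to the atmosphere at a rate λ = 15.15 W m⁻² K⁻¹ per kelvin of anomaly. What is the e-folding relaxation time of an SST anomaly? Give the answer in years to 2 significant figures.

1.3 years

Areal heat capacity C = 6.420×10^8 J/(m^2 K) (given).
Relaxation time τ = C / λ = 6.42×10^8 / 15.15 = 4.24×10^7 s.
In years: 4.24×10^7 s / (3.156×10^7 s/year) = 1.34 years.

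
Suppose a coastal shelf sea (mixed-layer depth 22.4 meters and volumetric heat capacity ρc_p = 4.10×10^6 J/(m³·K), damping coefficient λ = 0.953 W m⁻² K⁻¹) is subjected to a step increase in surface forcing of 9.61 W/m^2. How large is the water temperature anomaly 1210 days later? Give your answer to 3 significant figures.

Areal heat capacity C = ρc_p × D = 4.10×10^6 × 22.4 = 9.18×10^7 J/(m^2 K).
τ = C / λ = 9.18×10^7 / 0.953 = 9.64×10^7 s.
Equilibrium anomaly ΔT_eq = F / λ = 9.61 / 0.953 = 10.1 K.
t = 1210 days = 1.05×10^8 s, so t/τ = 1.08.
ΔT(t) = ΔT_eq (1 − e^(−t/τ)) = 10.1 × (1 − e^−1.08) = 6.68 K.

6.68 K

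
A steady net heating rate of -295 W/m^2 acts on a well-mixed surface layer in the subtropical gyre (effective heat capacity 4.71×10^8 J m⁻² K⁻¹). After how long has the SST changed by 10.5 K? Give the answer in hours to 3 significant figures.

4660 hours

Areal heat capacity C = 4.71×10^8 J m⁻² K⁻¹ (given).
Time required: Δt = C ΔT / F = 4.71×10^8 × -10.5 / -295 = 1.68×10^7 s.
In hours: 1.68×10^7 s / (3600 s/hour) = 4660 hours.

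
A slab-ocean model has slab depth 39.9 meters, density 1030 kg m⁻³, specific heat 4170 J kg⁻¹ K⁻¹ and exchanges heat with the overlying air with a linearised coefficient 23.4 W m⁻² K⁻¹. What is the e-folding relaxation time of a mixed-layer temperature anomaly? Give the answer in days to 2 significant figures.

85 days

Areal heat capacity C = ρ c_p D = 1030 × 4170 × 39.9 = 1.71×10^8 J m⁻² K⁻¹.
Relaxation time τ = C / λ = 1.71×10^8 / 23.4 = 7.32×10^6 s.
In days: 7.32×10^6 s / (86400 s/day) = 84.8 days.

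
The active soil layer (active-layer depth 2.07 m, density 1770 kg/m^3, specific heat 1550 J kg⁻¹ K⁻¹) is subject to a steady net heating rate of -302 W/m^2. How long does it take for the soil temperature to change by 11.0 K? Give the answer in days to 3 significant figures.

2.39 days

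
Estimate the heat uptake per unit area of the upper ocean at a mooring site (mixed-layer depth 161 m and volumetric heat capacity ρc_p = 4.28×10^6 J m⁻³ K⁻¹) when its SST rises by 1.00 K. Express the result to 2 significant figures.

Areal heat capacity C = ρc_p × D = 4.28×10^6 × 161 = 6.89×10^8 J m⁻² K⁻¹.
ΔQ = C ΔT = 6.89×10^8 × 1.00 = 6.89×10^8 J/m².

6.9×10^8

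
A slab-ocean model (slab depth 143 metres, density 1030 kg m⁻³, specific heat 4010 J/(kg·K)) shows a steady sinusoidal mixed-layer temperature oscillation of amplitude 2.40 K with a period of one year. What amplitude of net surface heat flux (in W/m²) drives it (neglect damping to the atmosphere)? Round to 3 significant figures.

Areal heat capacity C = ρ c_p D = 1030 × 4010 × 143 = 5.91×10^8 J/(m^2 K).
ω = 2π / 3.15×10^7 s = 1.99×10^-7 s⁻¹.
Cω = 5.91×10^8 × 1.99×10^-7 = 118 W/(m²·K).
F₀ = A × Cω = 2.40 × 118 = 282 W/m².

282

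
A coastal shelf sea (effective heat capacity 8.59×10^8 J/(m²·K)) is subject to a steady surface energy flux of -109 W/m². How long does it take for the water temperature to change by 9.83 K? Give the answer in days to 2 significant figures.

900 days

Areal heat capacity C = 8.59×10^8 J/(m²·K) (given).
Time required: Δt = C ΔT / F = 8.59×10^8 × -9.83 / -109 = 7.75×10^7 s.
In days: 7.75×10^7 s / (86400 s/day) = 897 days.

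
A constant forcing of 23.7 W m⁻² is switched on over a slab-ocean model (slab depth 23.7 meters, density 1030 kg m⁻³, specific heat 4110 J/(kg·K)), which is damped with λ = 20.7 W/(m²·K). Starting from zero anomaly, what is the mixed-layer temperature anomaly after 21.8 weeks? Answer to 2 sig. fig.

Areal heat capacity C = ρ c_p D = 1030 × 4110 × 23.7 = 1.00×10^8 J m⁻² K⁻¹.
τ = C / λ = 1.00×10^8 / 20.7 = 4.85×10^6 s.
Equilibrium anomaly ΔT_eq = F / λ = 23.7 / 20.7 = 1.14 K.
t = 21.8 weeks = 1.32×10^7 s, so t/τ = 2.72.
ΔT(t) = ΔT_eq (1 − e^(−t/τ)) = 1.14 × (1 − e^−2.72) = 1.07 K.

1.1 K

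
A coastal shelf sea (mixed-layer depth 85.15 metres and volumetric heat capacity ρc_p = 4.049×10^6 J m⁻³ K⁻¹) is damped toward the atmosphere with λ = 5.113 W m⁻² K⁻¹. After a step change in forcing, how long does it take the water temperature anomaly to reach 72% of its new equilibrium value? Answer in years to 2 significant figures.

Areal heat capacity C = ρc_p × D = 4.049×10^6 × 85.15 = 3.45×10^8 J m⁻² K⁻¹.
τ = C / λ = 3.45×10^8 / 5.113 = 6.74×10^7 s.
Fraction reached: 1 − e^(−t/τ) = 0.72 ⇒ t = −τ ln(1 − 0.72) = τ × 1.27.
t = 8.58×10^7 s = 2.72 years.

2.7 years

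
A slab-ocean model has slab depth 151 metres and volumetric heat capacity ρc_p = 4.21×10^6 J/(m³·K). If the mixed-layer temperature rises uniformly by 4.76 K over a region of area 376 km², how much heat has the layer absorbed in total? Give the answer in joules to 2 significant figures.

Areal heat capacity C = ρc_p × D = 4.21×10^6 × 151 = 6.36×10^8 J/(m^2 K).
Heat per unit area: q = C ΔT = 6.36×10^8 × 4.76 = 3.03×10^9 J/m².
Total heat: Q = q × A = 3.03×10^9 × (376 × 10⁶ m²) = 1.14×10^18 J.

1.1×10^18 J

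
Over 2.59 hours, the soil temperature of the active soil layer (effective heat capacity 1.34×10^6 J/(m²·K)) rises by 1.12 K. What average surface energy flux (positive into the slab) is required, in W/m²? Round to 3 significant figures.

Areal heat capacity C = 1.34×10^6 J/(m²·K) (given).
Required heat per unit area: Q = C ΔT = 1.34×10^6 × 1.12 = 1.50×10^6 J/m².
Flux F = Q / Δt = 1.50×10^6 / 9320 s = 161 W/m².

161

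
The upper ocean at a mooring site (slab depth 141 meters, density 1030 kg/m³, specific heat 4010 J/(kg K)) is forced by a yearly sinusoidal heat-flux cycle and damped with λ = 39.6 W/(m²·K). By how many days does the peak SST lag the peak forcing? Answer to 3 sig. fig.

72.1 days

Areal heat capacity C = ρ c_p D = 1030 × 4010 × 141 = 5.82×10^8 J m⁻² K⁻¹.
ω = 2π / 3.15×10^7 s = 1.99×10^-7 s⁻¹.
Phase lag φ = arctan(Cω/λ) = arctan(116/39.6) = 1.24 rad.
Time lag = φ / ω = 1.24 / 1.99×10^-7 = 6.23×10^6 s = 72.1 days.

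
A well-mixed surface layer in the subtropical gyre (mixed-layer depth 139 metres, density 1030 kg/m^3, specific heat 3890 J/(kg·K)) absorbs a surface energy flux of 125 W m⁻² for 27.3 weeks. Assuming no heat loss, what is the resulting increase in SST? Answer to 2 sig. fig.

3.7 K

Areal heat capacity C = ρ c_p D = 1030 × 3890 × 139 = 5.57×10^8 J m⁻² K⁻¹.
Net heat input Q = F Δt = 125 × (27.3 weeks × 6.048×10^5 s/week) = 2.06×10^9 J/m².
ΔT = Q / C = 2.06×10^9 / 5.57×10^8 = 3.71 K.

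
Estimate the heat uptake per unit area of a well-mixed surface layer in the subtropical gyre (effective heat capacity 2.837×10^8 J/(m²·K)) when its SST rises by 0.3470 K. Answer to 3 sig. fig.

Areal heat capacity C = 2.837×10^8 J/(m²·K) (given).
ΔQ = C ΔT = 2.84×10^8 × 0.3470 = 9.84×10^7 J/m².

9.84×10^7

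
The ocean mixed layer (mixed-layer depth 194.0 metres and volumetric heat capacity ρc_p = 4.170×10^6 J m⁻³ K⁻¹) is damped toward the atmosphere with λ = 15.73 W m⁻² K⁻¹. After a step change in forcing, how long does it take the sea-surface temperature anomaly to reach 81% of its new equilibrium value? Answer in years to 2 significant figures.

Areal heat capacity C = ρc_p × D = 4.170×10^6 × 194.0 = 8.09×10^8 J/(m²·K).
τ = C / λ = 8.09×10^8 / 15.73 = 5.14×10^7 s.
Fraction reached: 1 − e^(−t/τ) = 0.81 ⇒ t = −τ ln(1 − 0.81) = τ × 1.66.
t = 8.54×10^7 s = 2.71 years.

2.7 years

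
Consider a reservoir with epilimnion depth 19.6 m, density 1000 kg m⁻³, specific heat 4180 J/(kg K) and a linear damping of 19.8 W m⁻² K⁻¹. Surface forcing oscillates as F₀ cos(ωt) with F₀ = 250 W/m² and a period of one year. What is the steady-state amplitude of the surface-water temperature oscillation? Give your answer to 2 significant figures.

9.7 K

Areal heat capacity C = ρ c_p D = 1000 × 4180 × 19.6 = 8.19×10^7 J m⁻² K⁻¹.
Angular frequency ω = 2π / T = 2π / 3.15×10^7 s = 1.99×10^-7 s⁻¹.
√((Cω)² + λ²) = √((16.3)² + 19.8²) = 25.7 W/(m²·K).
Amplitude A = F₀ / √((Cω)²+λ²) = 250 / 25.7 = 9.74 K.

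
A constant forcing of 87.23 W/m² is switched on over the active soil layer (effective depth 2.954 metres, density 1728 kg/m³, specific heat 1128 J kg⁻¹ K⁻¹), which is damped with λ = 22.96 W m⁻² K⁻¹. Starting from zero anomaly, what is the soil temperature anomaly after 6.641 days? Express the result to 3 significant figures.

3.41 K

Areal heat capacity C = ρ c_p D = 1728 × 1128 × 2.954 = 5.76×10^6 J/(m^2 K).
τ = C / λ = 5.76×10^6 / 22.96 = 2.51×10^5 s.
Equilibrium anomaly ΔT_eq = F / λ = 87.23 / 22.96 = 3.80 K.
t = 6.641 days = 5.74×10^5 s, so t/τ = 2.29.
ΔT(t) = ΔT_eq (1 − e^(−t/τ)) = 3.80 × (1 − e^−2.29) = 3.41 K.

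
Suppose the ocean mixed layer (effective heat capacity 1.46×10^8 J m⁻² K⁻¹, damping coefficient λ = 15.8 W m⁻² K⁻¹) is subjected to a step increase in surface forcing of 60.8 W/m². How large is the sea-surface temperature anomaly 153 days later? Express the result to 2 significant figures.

Areal heat capacity C = 1.46×10^8 J m⁻² K⁻¹ (given).
τ = C / λ = 1.46×10^8 / 15.8 = 9.24×10^6 s.
Equilibrium anomaly ΔT_eq = F / λ = 60.8 / 15.8 = 3.85 K.
t = 153 days = 1.32×10^7 s, so t/τ = 1.43.
ΔT(t) = ΔT_eq (1 − e^(−t/τ)) = 3.85 × (1 − e^−1.43) = 2.93 K.

2.9 K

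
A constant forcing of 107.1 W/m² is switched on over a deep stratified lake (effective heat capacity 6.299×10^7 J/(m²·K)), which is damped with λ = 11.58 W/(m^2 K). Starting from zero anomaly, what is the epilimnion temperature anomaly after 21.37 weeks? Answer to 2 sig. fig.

8.4 K

Areal heat capacity C = 6.299×10^7 J/(m²·K) (given).
τ = C / λ = 6.30×10^7 / 11.58 = 5.44×10^6 s.
Equilibrium anomaly ΔT_eq = F / λ = 107.1 / 11.58 = 9.25 K.
t = 21.37 weeks = 1.29×10^7 s, so t/τ = 2.38.
ΔT(t) = ΔT_eq (1 − e^(−t/τ)) = 9.25 × (1 − e^−2.38) = 8.39 K.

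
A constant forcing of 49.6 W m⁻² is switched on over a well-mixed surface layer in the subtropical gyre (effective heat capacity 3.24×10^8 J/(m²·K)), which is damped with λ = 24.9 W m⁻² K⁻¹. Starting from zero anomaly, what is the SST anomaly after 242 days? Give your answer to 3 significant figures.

1.59 K

Areal heat capacity C = 3.24×10^8 J/(m²·K) (given).
τ = C / λ = 3.24×10^8 / 24.9 = 1.30×10^7 s.
Equilibrium anomaly ΔT_eq = F / λ = 49.6 / 24.9 = 1.99 K.
t = 242 days = 2.09×10^7 s, so t/τ = 1.61.
ΔT(t) = ΔT_eq (1 − e^(−t/τ)) = 1.99 × (1 − e^−1.61) = 1.59 K.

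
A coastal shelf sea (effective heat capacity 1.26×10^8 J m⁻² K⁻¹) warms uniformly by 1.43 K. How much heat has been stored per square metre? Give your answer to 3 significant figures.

1.80×10^8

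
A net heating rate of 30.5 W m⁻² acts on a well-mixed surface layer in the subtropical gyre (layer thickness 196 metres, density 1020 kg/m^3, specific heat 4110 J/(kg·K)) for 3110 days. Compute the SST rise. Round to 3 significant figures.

9.97 K

Areal heat capacity C = ρ c_p D = 1020 × 4110 × 196 = 8.22×10^8 J m⁻² K⁻¹.
Net heat input Q = F Δt = 30.5 × (3110 days × 86400 s/day) = 8.20×10^9 J/m².
ΔT = Q / C = 8.20×10^9 / 8.22×10^8 = 9.97 K.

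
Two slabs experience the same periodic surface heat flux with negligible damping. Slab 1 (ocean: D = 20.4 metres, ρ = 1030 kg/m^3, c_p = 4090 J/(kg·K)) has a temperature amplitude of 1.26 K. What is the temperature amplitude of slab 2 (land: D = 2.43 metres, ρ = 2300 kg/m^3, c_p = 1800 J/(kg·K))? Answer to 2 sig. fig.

C_ocean = 8.59×10^7 J/(m²·K); C_land = 1.01×10^7 J/(m²·K).
A ∝ 1/C ⇒ A_land = A_ocean × C_ocean/C_land = 1.26 × 8.54 = 10.8 K.

11 K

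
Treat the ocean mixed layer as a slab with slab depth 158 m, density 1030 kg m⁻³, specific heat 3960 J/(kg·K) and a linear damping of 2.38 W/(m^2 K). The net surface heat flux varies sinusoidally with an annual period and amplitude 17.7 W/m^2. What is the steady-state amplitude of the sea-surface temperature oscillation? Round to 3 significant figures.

Areal heat capacity C = ρ c_p D = 1030 × 3960 × 158 = 6.44×10^8 J/(m²·K).
Angular frequency ω = 2π / T = 2π / 3.15×10^7 s = 1.99×10^-7 s⁻¹.
√((Cω)² + λ²) = √((128)² + 2.38²) = 128 W/(m²·K).
Amplitude A = F₀ / √((Cω)²+λ²) = 17.7 / 128 = 0.138 K.

0.138 K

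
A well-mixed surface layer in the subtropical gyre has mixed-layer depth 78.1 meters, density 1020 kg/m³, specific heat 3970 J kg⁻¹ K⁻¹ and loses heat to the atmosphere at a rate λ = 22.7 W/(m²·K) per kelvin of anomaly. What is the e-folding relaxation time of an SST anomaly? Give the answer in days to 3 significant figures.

Areal heat capacity C = ρ c_p D = 1020 × 3970 × 78.1 = 3.16×10^8 J m⁻² K⁻¹.
Relaxation time τ = C / λ = 3.16×10^8 / 22.7 = 1.39×10^7 s.
In days: 1.39×10^7 s / (86400 s/day) = 161 days.

161 days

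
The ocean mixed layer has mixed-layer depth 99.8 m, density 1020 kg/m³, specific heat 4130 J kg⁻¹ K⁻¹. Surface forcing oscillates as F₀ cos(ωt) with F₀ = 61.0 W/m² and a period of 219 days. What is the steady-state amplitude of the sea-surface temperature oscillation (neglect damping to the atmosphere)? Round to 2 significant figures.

Areal heat capacity C = ρ c_p D = 1020 × 4130 × 99.8 = 4.20×10^8 J m⁻² K⁻¹.
Angular frequency ω = 2π / T = 2π / 1.89×10^7 s = 3.32×10^-7 s⁻¹.
Cω = 4.20×10^8 × 3.32×10^-7 = 140 W/(m²·K).
Amplitude A = F₀ / (Cω) = 61.0 / 140 = 0.437 K.

0.44 K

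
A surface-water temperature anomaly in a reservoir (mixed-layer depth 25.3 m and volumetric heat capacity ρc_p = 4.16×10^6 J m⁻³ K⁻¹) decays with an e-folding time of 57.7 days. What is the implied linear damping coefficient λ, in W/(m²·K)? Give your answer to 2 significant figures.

Areal heat capacity C = ρc_p × D = 4.16×10^6 × 25.3 = 1.05×10^8 J/(m²·K).
τ = 57.7 days = 4.99×10^6 s.
λ = C / τ = 1.05×10^8 / 4.99×10^6 = 21.1 W/(m²·K).

21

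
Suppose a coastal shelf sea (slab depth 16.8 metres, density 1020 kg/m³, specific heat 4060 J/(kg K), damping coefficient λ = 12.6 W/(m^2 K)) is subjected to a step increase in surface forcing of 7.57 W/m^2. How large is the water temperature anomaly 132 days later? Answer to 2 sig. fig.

0.52 K

Areal heat capacity C = ρ c_p D = 1020 × 4060 × 16.8 = 6.96×10^7 J m⁻² K⁻¹.
τ = C / λ = 6.96×10^7 / 12.6 = 5.52×10^6 s.
Equilibrium anomaly ΔT_eq = F / λ = 7.57 / 12.6 = 0.601 K.
t = 132 days = 1.14×10^7 s, so t/τ = 2.07.
ΔT(t) = ΔT_eq (1 − e^(−t/τ)) = 0.601 × (1 − e^−2.07) = 0.525 K.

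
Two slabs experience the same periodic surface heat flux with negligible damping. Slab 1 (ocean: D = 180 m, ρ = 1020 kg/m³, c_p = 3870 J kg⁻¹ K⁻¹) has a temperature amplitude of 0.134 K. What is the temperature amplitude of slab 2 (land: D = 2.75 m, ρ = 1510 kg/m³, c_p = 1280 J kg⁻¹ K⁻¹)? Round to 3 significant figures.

17.9 K

C_ocean = 7.11×10^8 J/(m²·K); C_land = 5.32×10^6 J/(m²·K).
A ∝ 1/C ⇒ A_land = A_ocean × C_ocean/C_land = 0.134 × 134 = 17.9 K.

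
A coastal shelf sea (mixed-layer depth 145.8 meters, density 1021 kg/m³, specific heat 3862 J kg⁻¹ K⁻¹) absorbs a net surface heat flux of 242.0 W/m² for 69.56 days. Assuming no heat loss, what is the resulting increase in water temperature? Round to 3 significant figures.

Areal heat capacity C = ρ c_p D = 1021 × 3862 × 145.8 = 5.75×10^8 J/(m^2 K).
Net heat input Q = F Δt = 242.0 × (69.56 days × 86400 s/day) = 1.45×10^9 J/m².
ΔT = Q / C = 1.45×10^9 / 5.75×10^8 = 2.53 K.

2.53 K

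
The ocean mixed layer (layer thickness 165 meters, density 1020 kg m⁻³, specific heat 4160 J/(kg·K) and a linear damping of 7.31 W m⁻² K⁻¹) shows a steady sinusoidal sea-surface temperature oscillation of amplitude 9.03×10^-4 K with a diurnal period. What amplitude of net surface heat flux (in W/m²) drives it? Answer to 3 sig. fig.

Areal heat capacity C = ρ c_p D = 1020 × 4160 × 165 = 7.00×10^8 J/(m^2 K).
ω = 2π / 86400 s = 7.27×10^-5 s⁻¹.
√((Cω)² + λ²) = √((50900)² + 7.31²) = 50900 W/(m²·K).
F₀ = A × √((Cω)²+λ²) = 9.03×10^-4 × 50900 = 46.0 W/m².

46.0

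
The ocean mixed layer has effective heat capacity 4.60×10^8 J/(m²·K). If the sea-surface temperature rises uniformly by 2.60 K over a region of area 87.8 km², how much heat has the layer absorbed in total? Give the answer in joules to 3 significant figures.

Areal heat capacity C = 4.60×10^8 J/(m²·K) (given).
Heat per unit area: q = C ΔT = 4.60×10^8 × 2.60 = 1.20×10^9 J/m².
Total heat: Q = q × A = 1.20×10^9 × (87.8 × 10⁶ m²) = 1.05×10^17 J.

1.05×10^17 J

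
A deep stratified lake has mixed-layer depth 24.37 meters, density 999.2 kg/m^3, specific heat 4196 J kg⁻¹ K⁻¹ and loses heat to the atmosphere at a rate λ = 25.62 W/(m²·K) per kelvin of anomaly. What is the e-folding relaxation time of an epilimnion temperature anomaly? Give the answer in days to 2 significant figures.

46 days

Areal heat capacity C = ρ c_p D = 999.2 × 4196 × 24.37 = 1.02×10^8 J/(m²·K).
Relaxation time τ = C / λ = 1.02×10^8 / 25.62 = 3.99×10^6 s.
In days: 3.99×10^6 s / (86400 s/day) = 46.2 days.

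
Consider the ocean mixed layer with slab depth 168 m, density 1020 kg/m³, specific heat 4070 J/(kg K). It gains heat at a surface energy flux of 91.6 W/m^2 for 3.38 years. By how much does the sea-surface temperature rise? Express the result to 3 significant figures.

14.0 K

Areal heat capacity C = ρ c_p D = 1020 × 4070 × 168 = 6.97×10^8 J/(m²·K).
Net heat input Q = F Δt = 91.6 × (3.38 years × 3.156×10^7 s/year) = 9.77×10^9 J/m².
ΔT = Q / C = 9.77×10^9 / 6.97×10^8 = 14.0 K.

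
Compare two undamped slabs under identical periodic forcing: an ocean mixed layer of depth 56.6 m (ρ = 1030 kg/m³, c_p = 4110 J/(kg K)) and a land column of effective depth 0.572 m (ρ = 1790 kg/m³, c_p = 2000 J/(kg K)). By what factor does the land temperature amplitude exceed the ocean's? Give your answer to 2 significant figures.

120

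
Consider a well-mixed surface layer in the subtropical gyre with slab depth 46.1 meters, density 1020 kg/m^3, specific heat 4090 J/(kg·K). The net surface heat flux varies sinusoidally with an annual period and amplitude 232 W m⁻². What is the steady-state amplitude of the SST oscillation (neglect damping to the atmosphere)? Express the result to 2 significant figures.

6.1 K

Areal heat capacity C = ρ c_p D = 1020 × 4090 × 46.1 = 1.92×10^8 J/(m²·K).
Angular frequency ω = 2π / T = 2π / 3.15×10^7 s = 1.99×10^-7 s⁻¹.
Cω = 1.92×10^8 × 1.99×10^-7 = 38.3 W/(m²·K).
Amplitude A = F₀ / (Cω) = 232 / 38.3 = 6.05 K.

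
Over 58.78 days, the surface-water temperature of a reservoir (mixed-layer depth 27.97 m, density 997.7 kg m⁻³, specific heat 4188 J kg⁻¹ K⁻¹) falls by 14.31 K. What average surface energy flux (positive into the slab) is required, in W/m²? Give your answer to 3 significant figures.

-329

Areal heat capacity C = ρ c_p D = 997.7 × 4188 × 27.97 = 1.17×10^8 J/(m²·K).
Required heat per unit area: Q = C ΔT = 1.17×10^8 × -14.31 = -1.67×10^9 J/m².
Flux F = Q / Δt = -1.67×10^9 / 5.08×10^6 s = -329 W/m².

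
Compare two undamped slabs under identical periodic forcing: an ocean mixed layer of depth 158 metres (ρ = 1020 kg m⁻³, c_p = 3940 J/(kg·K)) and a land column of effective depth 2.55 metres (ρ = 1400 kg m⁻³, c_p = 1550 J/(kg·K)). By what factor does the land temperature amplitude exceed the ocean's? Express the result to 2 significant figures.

C_ocean = 1020 × 3940 × 158 = 6.35×10^8 J/(m²·K).
C_land = 1400 × 1550 × 2.55 = 5.53×10^6 J/(m²·K).
Undamped amplitude ∝ 1/C, so A_land/A_ocean = C_ocean/C_land = 115.

110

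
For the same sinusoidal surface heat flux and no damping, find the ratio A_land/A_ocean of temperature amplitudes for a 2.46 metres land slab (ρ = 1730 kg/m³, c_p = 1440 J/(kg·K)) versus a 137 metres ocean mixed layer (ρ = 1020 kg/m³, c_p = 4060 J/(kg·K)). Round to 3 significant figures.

C_ocean = 1020 × 4060 × 137 = 5.67×10^8 J/(m²·K).
C_land = 1730 × 1440 × 2.46 = 6.13×10^6 J/(m²·K).
Undamped amplitude ∝ 1/C, so A_land/A_ocean = C_ocean/C_land = 92.6.

92.6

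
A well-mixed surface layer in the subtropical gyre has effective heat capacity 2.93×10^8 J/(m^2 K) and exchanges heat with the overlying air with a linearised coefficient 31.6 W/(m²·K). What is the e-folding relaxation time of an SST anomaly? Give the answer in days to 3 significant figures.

Areal heat capacity C = 2.93×10^8 J/(m^2 K) (given).
Relaxation time τ = C / λ = 2.93×10^8 / 31.6 = 9.27×10^6 s.
In days: 9.27×10^6 s / (86400 s/day) = 107 days.

107 days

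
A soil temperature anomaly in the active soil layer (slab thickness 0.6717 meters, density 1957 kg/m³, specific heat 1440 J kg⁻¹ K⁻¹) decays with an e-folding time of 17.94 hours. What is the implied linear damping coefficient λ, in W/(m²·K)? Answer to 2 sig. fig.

Areal heat capacity C = ρ c_p D = 1957 × 1440 × 0.6717 = 1.89×10^6 J/(m²·K).
τ = 17.94 hours = 64600 s.
λ = C / τ = 1.89×10^6 / 64600 = 29.3 W/(m²·K).

29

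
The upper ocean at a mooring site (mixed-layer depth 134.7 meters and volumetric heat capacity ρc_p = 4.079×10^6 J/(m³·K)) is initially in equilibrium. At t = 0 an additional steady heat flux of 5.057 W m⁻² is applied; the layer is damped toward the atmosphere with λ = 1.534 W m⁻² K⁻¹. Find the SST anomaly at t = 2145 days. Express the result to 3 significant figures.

Areal heat capacity C = ρc_p × D = 4.079×10^6 × 134.7 = 5.49×10^8 J m⁻² K⁻¹.
τ = C / λ = 5.49×10^8 / 1.534 = 3.58×10^8 s.
Equilibrium anomaly ΔT_eq = F / λ = 5.057 / 1.534 = 3.30 K.
t = 2145 days = 1.85×10^8 s, so t/τ = 0.517.
ΔT(t) = ΔT_eq (1 − e^(−t/τ)) = 3.30 × (1 − e^−0.517) = 1.33 K.

1.33 K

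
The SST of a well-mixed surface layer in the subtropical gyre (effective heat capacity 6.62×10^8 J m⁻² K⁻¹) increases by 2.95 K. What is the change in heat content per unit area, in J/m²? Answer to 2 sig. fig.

2.0×10^9

Areal heat capacity C = 6.62×10^8 J m⁻² K⁻¹ (given).
ΔQ = C ΔT = 6.62×10^8 × 2.95 = 1.95×10^9 J/m².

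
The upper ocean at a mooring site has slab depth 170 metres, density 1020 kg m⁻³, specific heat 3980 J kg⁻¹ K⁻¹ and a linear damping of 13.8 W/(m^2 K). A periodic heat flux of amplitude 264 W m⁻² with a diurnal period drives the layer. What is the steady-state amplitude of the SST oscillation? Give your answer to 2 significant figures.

0.0053 K

Areal heat capacity C = ρ c_p D = 1020 × 3980 × 170 = 6.90×10^8 J/(m^2 K).
Angular frequency ω = 2π / T = 2π / 86400 s = 7.27×10^-5 s⁻¹.
√((Cω)² + λ²) = √((50200)² + 13.8²) = 50200 W/(m²·K).
Amplitude A = F₀ / √((Cω)²+λ²) = 264 / 50200 = 0.00526 K.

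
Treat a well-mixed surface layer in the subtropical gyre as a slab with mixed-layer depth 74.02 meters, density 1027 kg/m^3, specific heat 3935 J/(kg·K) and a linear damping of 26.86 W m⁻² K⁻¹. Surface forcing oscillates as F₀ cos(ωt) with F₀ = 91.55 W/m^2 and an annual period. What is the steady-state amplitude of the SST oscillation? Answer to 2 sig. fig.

1.4 K

Areal heat capacity C = ρ c_p D = 1027 × 3935 × 74.02 = 2.99×10^8 J/(m^2 K).
Angular frequency ω = 2π / T = 2π / 3.15×10^7 s = 1.99×10^-7 s⁻¹.
√((Cω)² + λ²) = √((59.6)² + 26.86²) = 65.4 W/(m²·K).
Amplitude A = F₀ / √((Cω)²+λ²) = 91.55 / 65.4 = 1.40 K.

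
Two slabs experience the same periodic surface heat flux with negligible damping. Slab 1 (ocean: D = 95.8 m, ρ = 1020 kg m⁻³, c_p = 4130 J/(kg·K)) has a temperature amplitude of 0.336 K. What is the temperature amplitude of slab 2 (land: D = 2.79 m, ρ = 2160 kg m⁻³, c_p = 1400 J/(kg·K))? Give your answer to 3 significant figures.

C_ocean = 4.04×10^8 J/(m²·K); C_land = 8.44×10^6 J/(m²·K).
A ∝ 1/C ⇒ A_land = A_ocean × C_ocean/C_land = 0.336 × 47.8 = 16.1 K.

16.1 K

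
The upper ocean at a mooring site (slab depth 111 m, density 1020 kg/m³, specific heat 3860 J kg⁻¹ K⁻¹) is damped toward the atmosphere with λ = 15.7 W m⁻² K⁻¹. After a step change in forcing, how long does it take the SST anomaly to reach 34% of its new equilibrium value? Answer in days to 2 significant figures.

130 days

Areal heat capacity C = ρ c_p D = 1020 × 3860 × 111 = 4.37×10^8 J/(m²·K).
τ = C / λ = 4.37×10^8 / 15.7 = 2.78×10^7 s.
Fraction reached: 1 − e^(−t/τ) = 0.34 ⇒ t = −τ ln(1 − 0.34) = τ × 0.416.
t = 1.16×10^7 s = 134 days.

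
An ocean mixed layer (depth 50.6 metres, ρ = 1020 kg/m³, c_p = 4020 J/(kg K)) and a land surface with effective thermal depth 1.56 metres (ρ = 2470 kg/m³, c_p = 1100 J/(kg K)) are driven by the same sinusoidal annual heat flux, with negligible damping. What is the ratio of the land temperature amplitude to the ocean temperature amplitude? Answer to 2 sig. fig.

49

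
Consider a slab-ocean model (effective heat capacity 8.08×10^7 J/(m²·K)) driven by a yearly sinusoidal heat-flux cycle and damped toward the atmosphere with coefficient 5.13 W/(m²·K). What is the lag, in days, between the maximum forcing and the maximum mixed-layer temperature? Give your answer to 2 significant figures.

73 days

Areal heat capacity C = 8.08×10^7 J/(m²·K) (given).
ω = 2π / 3.15×10^7 s = 1.99×10^-7 s⁻¹.
Phase lag φ = arctan(Cω/λ) = arctan(16.1/5.13) = 1.26 rad.
Time lag = φ / ω = 1.26 / 1.99×10^-7 = 6.34×10^6 s = 73.3 days.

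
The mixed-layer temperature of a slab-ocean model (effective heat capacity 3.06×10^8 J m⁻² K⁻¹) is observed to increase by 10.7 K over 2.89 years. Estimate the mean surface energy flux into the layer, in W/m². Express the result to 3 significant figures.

Areal heat capacity C = 3.06×10^8 J m⁻² K⁻¹ (given).
Required heat per unit area: Q = C ΔT = 3.06×10^8 × 10.7 = 3.27×10^9 J/m².
Flux F = Q / Δt = 3.27×10^9 / 9.12×10^7 s = 35.9 W/m².

35.9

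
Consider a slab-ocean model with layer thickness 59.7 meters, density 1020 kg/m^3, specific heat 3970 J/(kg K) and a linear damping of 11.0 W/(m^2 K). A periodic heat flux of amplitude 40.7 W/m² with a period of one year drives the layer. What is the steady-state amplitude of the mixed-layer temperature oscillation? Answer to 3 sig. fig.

0.824 K

Areal heat capacity C = ρ c_p D = 1020 × 3970 × 59.7 = 2.42×10^8 J/(m²·K).
Angular frequency ω = 2π / T = 2π / 3.15×10^7 s = 1.99×10^-7 s⁻¹.
√((Cω)² + λ²) = √((48.2)² + 11.0²) = 49.4 W/(m²·K).
Amplitude A = F₀ / √((Cω)²+λ²) = 40.7 / 49.4 = 0.824 K.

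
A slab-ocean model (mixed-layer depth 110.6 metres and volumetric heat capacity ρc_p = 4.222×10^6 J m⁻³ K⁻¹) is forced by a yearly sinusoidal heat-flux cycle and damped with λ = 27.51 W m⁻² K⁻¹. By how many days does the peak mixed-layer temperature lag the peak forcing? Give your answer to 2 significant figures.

Areal heat capacity C = ρc_p × D = 4.222×10^6 × 110.6 = 4.67×10^8 J/(m²·K).
ω = 2π / 3.15×10^7 s = 1.99×10^-7 s⁻¹.
Phase lag φ = arctan(Cω/λ) = arctan(93.0/27.51) = 1.28 rad.
Time lag = φ / ω = 1.28 / 1.99×10^-7 = 6.44×10^6 s = 74.5 days.

75 days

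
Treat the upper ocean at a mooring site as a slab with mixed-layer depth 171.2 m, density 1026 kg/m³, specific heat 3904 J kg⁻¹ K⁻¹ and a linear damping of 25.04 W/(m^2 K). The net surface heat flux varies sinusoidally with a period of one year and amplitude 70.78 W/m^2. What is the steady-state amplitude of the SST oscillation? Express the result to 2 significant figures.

0.51 K

Areal heat capacity C = ρ c_p D = 1026 × 3904 × 171.2 = 6.86×10^8 J m⁻² K⁻¹.
Angular frequency ω = 2π / T = 2π / 3.15×10^7 s = 1.99×10^-7 s⁻¹.
√((Cω)² + λ²) = √((137)² + 25.04²) = 139 W/(m²·K).
Amplitude A = F₀ / √((Cω)²+λ²) = 70.78 / 139 = 0.510 K.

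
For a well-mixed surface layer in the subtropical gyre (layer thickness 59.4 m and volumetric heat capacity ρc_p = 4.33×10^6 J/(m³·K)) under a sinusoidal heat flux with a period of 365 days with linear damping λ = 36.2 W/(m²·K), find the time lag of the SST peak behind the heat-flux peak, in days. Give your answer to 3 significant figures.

55.5 days

Areal heat capacity C = ρc_p × D = 4.33×10^6 × 59.4 = 2.57×10^8 J/(m^2 K).
ω = 2π / 3.15×10^7 s = 1.99×10^-7 s⁻¹.
Phase lag φ = arctan(Cω/λ) = arctan(51.2/36.2) = 0.956 rad.
Time lag = φ / ω = 0.956 / 1.99×10^-7 = 4.80×10^6 s = 55.5 days.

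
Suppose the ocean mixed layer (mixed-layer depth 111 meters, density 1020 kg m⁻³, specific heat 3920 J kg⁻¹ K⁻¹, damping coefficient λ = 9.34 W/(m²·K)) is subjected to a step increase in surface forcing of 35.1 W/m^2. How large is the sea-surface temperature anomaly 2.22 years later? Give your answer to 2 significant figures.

Areal heat capacity C = ρ c_p D = 1020 × 3920 × 111 = 4.44×10^8 J/(m²·K).
τ = C / λ = 4.44×10^8 / 9.34 = 4.75×10^7 s.
Equilibrium anomaly ΔT_eq = F / λ = 35.1 / 9.34 = 3.76 K.
t = 2.22 years = 7.01×10^7 s, so t/τ = 1.47.
ΔT(t) = ΔT_eq (1 − e^(−t/τ)) = 3.76 × (1 − e^−1.47) = 2.90 K.

2.9 K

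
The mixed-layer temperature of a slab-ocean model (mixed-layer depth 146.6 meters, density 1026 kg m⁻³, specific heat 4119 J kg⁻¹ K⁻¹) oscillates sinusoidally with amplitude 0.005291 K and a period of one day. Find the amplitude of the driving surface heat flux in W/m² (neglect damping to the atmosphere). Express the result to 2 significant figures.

240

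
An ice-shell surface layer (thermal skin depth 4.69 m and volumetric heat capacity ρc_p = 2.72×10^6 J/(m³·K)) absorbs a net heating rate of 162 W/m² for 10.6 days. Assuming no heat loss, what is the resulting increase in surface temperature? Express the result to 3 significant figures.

Areal heat capacity C = ρc_p × D = 2.72×10^6 × 4.69 = 1.28×10^7 J/(m^2 K).
Net heat input Q = F Δt = 162 × (10.6 days × 86400 s/day) = 1.48×10^8 J/m².
ΔT = Q / C = 1.48×10^8 / 1.28×10^7 = 11.6 K.

11.6 K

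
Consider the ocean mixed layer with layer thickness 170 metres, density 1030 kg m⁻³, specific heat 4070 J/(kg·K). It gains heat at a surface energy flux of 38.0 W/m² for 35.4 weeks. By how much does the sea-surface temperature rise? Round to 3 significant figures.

Areal heat capacity C = ρ c_p D = 1030 × 4070 × 170 = 7.13×10^8 J/(m²·K).
Net heat input Q = F Δt = 38.0 × (35.4 weeks × 6.048×10^5 s/week) = 8.14×10^8 J/m².
ΔT = Q / C = 8.14×10^8 / 7.13×10^8 = 1.14 K.

1.14 K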